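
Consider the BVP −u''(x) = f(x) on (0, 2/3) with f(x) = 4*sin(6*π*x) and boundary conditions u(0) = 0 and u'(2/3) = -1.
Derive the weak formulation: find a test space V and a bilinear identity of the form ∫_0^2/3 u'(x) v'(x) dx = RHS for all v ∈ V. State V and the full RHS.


V = {v ∈ H^1(0, 2/3) : v(0) = 0} (test functions vanish at x = 0 where u is specified); weak form: ∫_0^2/3 u'v' dx = ∫_0^2/3 (4*sin(6*π*x)) v dx − v(2/3) for all v ∈ V.

Multiply both sides by a test function v and integrate from 0 to 2/3:
  ∫_0^2/3 −u''(x) v(x) dx = ∫_0^2/3 f(x) v(x) dx.
Integrate the LHS by parts once:
  ∫_0^2/3 −u'' v dx = −[u'(x) v(x)]_0^2/3 + ∫_0^2/3 u'(x) v'(x) dx.
Thus ∫_0^2/3 u'(x) v'(x) dx = ∫_0^2/3 f(x) v(x) dx + [u'(x) v(x)]_0^2/3.
Choose V so that boundary terms are either known or forced to vanish.
Mixed BC: u(0) = 0 (Dirichlet) and u'(2/3) = -1 (Neumann). Define V = {v ∈ H^1(0, 2/3) : v(0) = 0}. Then [u' v]_0^2/3 = u'(2/3)·v(2/3) − u'(0)·0 = − v(2/3).
Weak formulation: find u (satisfying any essential BC) such that ∫_0^2/3 u'(x) v'(x) dx = ∫_0^2/3 f v dx − v(2/3) for all v ∈ V (Dirichlet at 0 absorbed into V; Neumann datum at x = 2/3 contributes the boundary term).
Substituting f(x) = 4*sin(6*π*x), the right-hand side is ∫_0^2/3 (4*sin(6*π*x)) v dx − v(2/3).


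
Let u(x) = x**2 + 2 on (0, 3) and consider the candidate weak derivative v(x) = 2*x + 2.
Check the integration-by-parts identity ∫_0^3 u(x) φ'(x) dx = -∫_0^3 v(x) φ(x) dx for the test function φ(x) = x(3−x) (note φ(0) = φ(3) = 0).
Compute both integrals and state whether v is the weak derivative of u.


LHS = -27/2, RHS = -45/2. No, v is not the weak derivative of u.

u(x) = x**2 + 2, classical derivative u'(x) = 2*x.
φ(x) = x(3−x), so φ'(x) = 3 - 2*x.
Note φ(0) = φ(3) = 0, so the boundary term u·φ vanishes.
LHS = ∫_0^3 u(x) φ'(x) dx = ∫_0^3 (-2*x^3 + 3*x^2 - 4*x + 6) dx. Term by term:
  ∫_0^3 -2*x^3 dx = -81/2;  ∫_0^3 3*x^2 dx = 27;  ∫_0^3 -4*x dx = -18;
  ∫_0^3 6 dx = 18.
Sum: -81/2 + 27 − 18 + 18 = -27/2.
So LHS = -27/2.
∫_0^3 v(x) φ(x) dx = ∫_0^3 (-2*x^3 + 4*x^2 + 6*x) dx. Term by term:
  ∫_0^3 -2*x^3 dx = -81/2;  ∫_0^3 4*x^2 dx = 36;  ∫_0^3 6*x dx = 27.
Sum: -81/2 + 36 + 27 = 45/2.
So RHS = -∫_0^3 v(x) φ(x) dx = -45/2.
LHS − RHS = 9 ≠ 0, so the identity fails.
(For a valid weak derivative the identity must hold for EVERY test function, in particular this one. The failure shows v is NOT the weak derivative of u.)
Correct weak derivative would be u'(x) = 2*x.


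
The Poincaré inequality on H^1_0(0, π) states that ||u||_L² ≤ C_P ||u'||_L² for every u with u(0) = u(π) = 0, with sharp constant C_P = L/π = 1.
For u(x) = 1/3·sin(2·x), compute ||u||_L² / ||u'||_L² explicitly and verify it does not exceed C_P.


||u||_L² / ||u'||_L² = 1/2 < C_P = 1.

u(x) = 1/3·sin(2·x), so u'(x) = 2*cos(2*x)/3.
Writing u(x) = A·sin(kπx/L) with A = 1/3 and k = 2, use ∫_0^L sin²(kπx/L) dx = L/2 and ∫_0^L cos²(kπx/L) dx = L/2.
u² = 1/9·sin²(2·x) and (u')² = 4/9·cos²(2·x), and each of sin², cos² integrates to L/2 = π/2 over (0, π).
∫_0^π u² dx = π/18, so ||u||_L² = sqrt(2)*sqrt(π)/6.
∫_0^π (u')² dx = 2*π/9, so ||u'||_L² = sqrt(2)*sqrt(π)/3.
Ratio ||u||_L² / ||u'||_L² = 1/2.
Sharp Poincaré constant on H^1_0(0, π) is C_P = L/π = 1, achieved by sin(x).
This is the k = 2 harmonic; the ratio L/(kπ) is strictly less than C_P = L/π, consistent with the sharp inequality ||u||_L² ≤ C_P ||u'||_L².


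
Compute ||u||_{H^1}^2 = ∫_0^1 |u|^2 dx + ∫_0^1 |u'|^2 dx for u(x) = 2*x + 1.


||u||_{H^1}^2 = 25/3

The H^1 norm (squared) on an interval (0, L) is
  ||u||_{H^1}^2 = ∫_0^L u(x)^2 dx + ∫_0^L u'(x)^2 dx.
Compute u'(x) = 2.
Then u(x)^2 = 4*x**2 + 4*x + 1 and u'(x)^2 = 4.
Integrate each monomial from 0 to 1 using ∫_0^1 c·x^n dx = c·1^(n+1)/(n+1):
  ∫_0^1 u(x)^2 dx = ∫_0^1 (4*x^2 + 4*x + 1) dx. Term by term:
    ∫_0^1 4*x^2 dx = 4/3;  ∫_0^1 4*x dx = 2;  ∫_0^1 1 dx = 1.
  Sum: 4/3 + 2 + 1 = 13/3.
  ∫_0^1 u'(x)^2 dx = ∫_0^1 (4) dx. Term by term:
    ∫_0^1 4 dx = 4.
Adding: ||u||_{H^1}^2 = 13/3 + 4 = 25/3.


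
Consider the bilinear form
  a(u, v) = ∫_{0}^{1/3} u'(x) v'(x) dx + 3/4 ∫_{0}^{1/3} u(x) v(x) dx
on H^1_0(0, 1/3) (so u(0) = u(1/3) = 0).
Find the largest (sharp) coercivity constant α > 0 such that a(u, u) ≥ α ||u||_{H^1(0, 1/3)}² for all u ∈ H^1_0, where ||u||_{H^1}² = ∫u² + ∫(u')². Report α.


α = 3*(1 + 12*π^2)/(4*(1 + 9*π^2))

Coercivity of a(·,·) on H^1_0(0, 1/3) means a(u, u) ≥ α ||u||_{H^1}² for every u ∈ H^1_0.
The interval has length L = 1/3, and Poincaré/coercivity depend only on L. Here a(u, u) = ∫(u')² + (3/4)·∫u².
Here 0 < c = 3/4 < 1. The condition a(u,u) ≥ α||u||_{H^1}² reads (1−α)∫(u')² ≥ (α−c)∫u². Any admissible α is ≤ 1 (rapidly oscillating u have ∫u²/∫(u')² → 0), and α = 1 would force 0 ≥ (1−c)∫u², impossible since c < 1; so 1−α > 0. By the sharp Poincaré inequality on H^1_0 of an interval of length L, ∫(u')² ≥ (π/L)²∫u² with equality for the first sine mode sin(π(x−x₀)/L) (x₀ the left endpoint), so the inequality holds for all u iff (1−α)(π/L)² ≥ α − c, i.e. α ≤ ((π/L)² + c)/((π/L)² + 1) = (1 + c(L/π)²)/(1 + (L/π)²). With (π/L)² = 9*π^2 and c = 3/4, the largest admissible constant is α = ((π/L)² + c)/((π/L)² + 1).
Simplifying, α = 3*(1 + 12*π^2)/(4*(1 + 9*π^2)).


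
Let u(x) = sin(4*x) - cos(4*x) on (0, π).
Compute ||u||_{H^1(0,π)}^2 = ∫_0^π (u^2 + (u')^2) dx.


||u||_{H^1(0,π)}^2 = 17*π

u'(x) = 4*sin(4*x) + 4*cos(4*x).
Expand u² and (u')² and integrate term by term on (0, π), using: for integers n ≥ 1, ∫_0^π sin²(nx) dx = ∫_0^π cos²(nx) dx = π/2; for n ≠ n', ∫_0^π sin(nx)sin(n'x) dx = ∫_0^π cos(nx)cos(n'x) dx = 0; and by product-to-sum, ∫_0^π sin(nx)cos(n'x) dx = ½∫_0^π [sin((n+n')x) + sin((n−n')x)] dx, which is 0 when n+n' is even and 2n/(n²−n'²) when n+n' is odd (it need not vanish on (0, π)).
  u² squared terms: (-1)²·∫cos(4x)² dx = 1·π/2 = π/2;  (1)²·∫sin(4x)² dx = 1·π/2 = π/2.
  u² cross terms: 2·(-1)·(1)·∫cos(4x)·sin(4x) dx = -2·(0) = 0.
  So ∫_0^π u² dx = π/2 + π/2 + 0 = π.
  (u')² squared terms: (4)²·∫cos(4x)² dx = 16·π/2 = 8*π;  (4)²·∫sin(4x)² dx = 16·π/2 = 8*π.
  (u')² cross terms: 2·(4)·(4)·∫cos(4x)·sin(4x) dx = 32·(0) = 0.
  So ∫_0^π (u')² dx = 8*π + 8*π + 0 = 16*π.
||u||_{H^1}^2 = (π) + (16*π) = 17*π.


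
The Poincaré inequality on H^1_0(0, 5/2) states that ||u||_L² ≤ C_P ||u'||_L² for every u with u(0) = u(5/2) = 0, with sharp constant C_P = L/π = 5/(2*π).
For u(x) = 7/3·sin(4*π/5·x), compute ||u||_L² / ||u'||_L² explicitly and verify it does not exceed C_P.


||u||_L² / ||u'||_L² = 5/(4*π) < C_P = 5/(2*π).

u(x) = 7/3·sin(4*π/5·x), so u'(x) = 28*π*cos(4*π*x/5)/15.
Writing u(x) = A·sin(kπx/L) with A = 7/3 and k = 2, use ∫_0^L sin²(kπx/L) dx = L/2 and ∫_0^L cos²(kπx/L) dx = L/2.
u² = 49/9·sin²(4*π/5·x) and (u')² = 784*π^2/225·cos²(4*π/5·x), and each of sin², cos² integrates to L/2 = 5/4 over (0, 5/2).
∫_0^5/2 u² dx = 245/36, so ||u||_L² = 7*sqrt(5)/6.
∫_0^5/2 (u')² dx = 196*π^2/45, so ||u'||_L² = 14*sqrt(5)*π/15.
Ratio ||u||_L² / ||u'||_L² = 5/(4*π).
Sharp Poincaré constant on H^1_0(0, 5/2) is C_P = L/π = 5/(2*π), achieved by sin(2*π/5·x).
This is the k = 2 harmonic; the ratio L/(kπ) is strictly less than C_P = L/π, consistent with the sharp inequality ||u||_L² ≤ C_P ||u'||_L².


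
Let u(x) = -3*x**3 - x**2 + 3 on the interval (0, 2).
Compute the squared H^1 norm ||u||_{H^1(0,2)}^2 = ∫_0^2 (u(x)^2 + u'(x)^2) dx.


||u||_{H^1}^2 = 87994/105

The H^1 norm (squared) on an interval (0, L) is
  ||u||_{H^1}^2 = ∫_0^L u(x)^2 dx + ∫_0^L u'(x)^2 dx.
Compute u'(x) = -9*x**2 - 2*x.
Then u(x)^2 = 9*x**6 + 6*x**5 + x**4 - 18*x**3 - 6*x**2 + 9 and u'(x)^2 = 81*x**4 + 36*x**3 + 4*x**2.
Integrate each monomial from 0 to 2 using ∫_0^2 c·x^n dx = c·2^(n+1)/(n+1):
  ∫_0^2 u(x)^2 dx = ∫_0^2 (9*x^6 + 6*x^5 + x^4 - 18*x^3 - 6*x^2 + 9) dx. Term by term:
    ∫_0^2 9*x^6 dx = 1152/7;  ∫_0^2 6*x^5 dx = 64;  ∫_0^2 x^4 dx = 32/5;
    ∫_0^2 -18*x^3 dx = -72;  ∫_0^2 -6*x^2 dx = -16;  ∫_0^2 9 dx = 18.
  Sum: 1152/7 + 64 + 32/5 − 72 − 16 + 18 = 5774/35.
  ∫_0^2 u'(x)^2 dx = ∫_0^2 (81*x^4 + 36*x^3 + 4*x^2) dx. Term by term:
    ∫_0^2 81*x^4 dx = 2592/5;  ∫_0^2 36*x^3 dx = 144;  ∫_0^2 4*x^2 dx = 32/3.
  Sum: 2592/5 + 144 + 32/3 = 10096/15.
Adding: ||u||_{H^1}^2 = 5774/35 + 10096/15 = 87994/105.


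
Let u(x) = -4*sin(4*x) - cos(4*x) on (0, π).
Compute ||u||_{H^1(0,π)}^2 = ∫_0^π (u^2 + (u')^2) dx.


||u||_{H^1(0,π)}^2 = 289*π/2

u'(x) = 4*sin(4*x) - 16*cos(4*x).
Expand u² and (u')² and integrate term by term on (0, π), using: for integers n ≥ 1, ∫_0^π sin²(nx) dx = ∫_0^π cos²(nx) dx = π/2; for n ≠ n', ∫_0^π sin(nx)sin(n'x) dx = ∫_0^π cos(nx)cos(n'x) dx = 0; and by product-to-sum, ∫_0^π sin(nx)cos(n'x) dx = ½∫_0^π [sin((n+n')x) + sin((n−n')x)] dx, which is 0 when n+n' is even and 2n/(n²−n'²) when n+n' is odd (it need not vanish on (0, π)).
  u² squared terms: (-1)²·∫cos(4x)² dx = 1·π/2 = π/2;  (-4)²·∫sin(4x)² dx = 16·π/2 = 8*π.
  u² cross terms: 2·(-1)·(-4)·∫cos(4x)·sin(4x) dx = 8·(0) = 0.
  So ∫_0^π u² dx = π/2 + 8*π + 0 = 17*π/2.
  (u')² squared terms: (-16)²·∫cos(4x)² dx = 256·π/2 = 128*π;  (4)²·∫sin(4x)² dx = 16·π/2 = 8*π.
  (u')² cross terms: 2·(-16)·(4)·∫cos(4x)·sin(4x) dx = -128·(0) = 0.
  So ∫_0^π (u')² dx = 128*π + 8*π + 0 = 136*π.
||u||_{H^1}^2 = (17*π/2) + (136*π) = 289*π/2.


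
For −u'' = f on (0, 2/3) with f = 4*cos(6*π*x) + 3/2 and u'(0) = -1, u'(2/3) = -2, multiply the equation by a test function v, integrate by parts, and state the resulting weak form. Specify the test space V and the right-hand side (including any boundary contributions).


V = H^1(0, 2/3) (v unrestricted at boundary; u is determined up to an additive constant); weak form: ∫_0^2/3 u'v' dx = ∫_0^2/3 (4*cos(6*π*x) + 3/2) v dx − 2·v(2/3) + v(0) for all v ∈ V.

Multiply both sides by a test function v and integrate from 0 to 2/3:
  ∫_0^2/3 −u''(x) v(x) dx = ∫_0^2/3 f(x) v(x) dx.
Integrate the LHS by parts once:
  ∫_0^2/3 −u'' v dx = −[u'(x) v(x)]_0^2/3 + ∫_0^2/3 u'(x) v'(x) dx.
Thus ∫_0^2/3 u'(x) v'(x) dx = ∫_0^2/3 f(x) v(x) dx + [u'(x) v(x)]_0^2/3.
Choose V so that boundary terms are either known or forced to vanish.
u has inhomogeneous Neumann u'(0) = -1, u'(2/3) = -2. [u' v]_0^2/3 = (-2)·v(2/3) − (-1)·v(0) = − 2·v(2/3) + v(0). Take V = H^1(0, 2/3); boundary term becomes part of RHS.
Weak formulation: find u (satisfying any essential BC) such that ∫_0^2/3 u'(x) v'(x) dx = ∫_0^2/3 f v dx − 2·v(2/3) + v(0) for all v ∈ V (Neumann data are natural BCs: they enter the RHS as boundary terms).
Substituting f(x) = 4*cos(6*π*x) + 3/2, the right-hand side is ∫_0^2/3 (4*cos(6*π*x) + 3/2) v dx − 2·v(2/3) + v(0).
Compatibility check (pure Neumann): taking v ≡ 1 ∈ V gives 0 = ∫_0^2/3 f dx + (-2) − (-1), i.e. ∫_0^2/3 f dx must equal u'(0) − u'(2/3) = 1. Indeed ∫_0^2/3 (4*cos(6*π*x) + 3/2) dx = 1, so the data are compatible. The solution is then unique only up to an additive constant (fix it e.g. by requiring ∫_0^2/3 u dx = 0).


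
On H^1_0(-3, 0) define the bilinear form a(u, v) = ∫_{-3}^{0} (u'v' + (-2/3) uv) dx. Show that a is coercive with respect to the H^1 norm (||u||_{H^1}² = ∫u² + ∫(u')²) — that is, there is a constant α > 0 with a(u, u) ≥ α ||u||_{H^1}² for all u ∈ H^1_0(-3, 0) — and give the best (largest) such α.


α = (-6 + π^2)/(9 + π^2)

Coercivity of a(·,·) on H^1_0(-3, 0) means a(u, u) ≥ α ||u||_{H^1}² for every u ∈ H^1_0.
The interval has length L = 3, and Poincaré/coercivity depend only on L. Here a(u, u) = ∫(u')² + (-2/3)·∫u².
Here c = -2/3 < 0 with |c| < (π/L)² = π^2/9, so coercivity still holds. The condition a(u,u) ≥ α||u||_{H^1}² reads (1−α)∫(u')² ≥ (α−c)∫u². Any admissible α is ≤ 1 (rapidly oscillating u have ∫u²/∫(u')² → 0), and α = 1 would force 0 ≥ (1−c)∫u², impossible since c < 1; so 1−α > 0. By the sharp Poincaré inequality on H^1_0 of an interval of length L, ∫(u')² ≥ (π/L)²∫u² with equality for the first sine mode sin(π(x−x₀)/L) (x₀ the left endpoint), so the inequality holds for all u iff (1−α)(π/L)² ≥ α − c, i.e. α ≤ ((π/L)² + c)/((π/L)² + 1) = (1 + c(L/π)²)/(1 + (L/π)²). (Direct route, valid since c ≤ 0: Poincaré gives c∫u² ≥ c(L/π)²∫(u')², so a(u,u) ≥ (1 + c(L/π)²)∫(u')², while ||u||_{H^1}² ≤ (1 + (L/π)²)∫(u')²; dividing yields the same α.) With (π/L)² = π^2/9 and c = -2/3, the largest admissible constant is α = ((π/L)² + c)/((π/L)² + 1).
Simplifying, α = (-6 + π^2)/(9 + π^2).


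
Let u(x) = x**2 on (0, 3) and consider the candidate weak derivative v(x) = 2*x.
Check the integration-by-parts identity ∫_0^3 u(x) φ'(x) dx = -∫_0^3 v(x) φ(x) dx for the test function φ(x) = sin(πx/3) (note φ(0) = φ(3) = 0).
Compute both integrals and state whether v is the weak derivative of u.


LHS = -18/π, RHS = -18/π. Yes, v = u' weakly.

u(x) = x**2, classical derivative u'(x) = 2*x.
φ(x) = sin(πx/3), so φ'(x) = π*cos(π*x/3)/3.
Note φ(0) = φ(3) = 0, so the boundary term u·φ vanishes.
LHS = ∫_0^3 u(x) φ'(x) dx = ∫_0^3 (π*x^2*cos(π*x/3)/3) dx. Term by term:
  ∫_0^3 π*x^2*cos(π*x/3)/3 dx = -18/π.
So LHS = -18/π.
∫_0^3 v(x) φ(x) dx = ∫_0^3 (2*x*sin(π*x/3)) dx. Term by term:
  ∫_0^3 2*x*sin(π*x/3) dx = 18/π.
So RHS = -∫_0^3 v(x) φ(x) dx = -18/π.
LHS = RHS, so the identity holds for this test φ.
Moreover u is smooth here and v(x) = u'(x) = 2*x pointwise, so the identity holds for every test function. Hence v is the weak derivative of u.


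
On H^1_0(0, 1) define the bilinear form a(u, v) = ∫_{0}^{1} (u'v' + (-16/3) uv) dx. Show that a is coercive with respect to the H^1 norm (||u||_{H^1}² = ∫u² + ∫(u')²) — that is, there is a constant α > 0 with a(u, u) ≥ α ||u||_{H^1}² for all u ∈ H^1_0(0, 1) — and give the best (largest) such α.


α = (-16/3 + π^2)/(1 + π^2)

Coercivity of a(·,·) on H^1_0(0, 1) means a(u, u) ≥ α ||u||_{H^1}² for every u ∈ H^1_0.
The interval has length L = 1, and Poincaré/coercivity depend only on L. Here a(u, u) = ∫(u')² + (-16/3)·∫u².
Here c = -16/3 < 0 with |c| < (π/L)² = π^2, so coercivity still holds. The condition a(u,u) ≥ α||u||_{H^1}² reads (1−α)∫(u')² ≥ (α−c)∫u². Any admissible α is ≤ 1 (rapidly oscillating u have ∫u²/∫(u')² → 0), and α = 1 would force 0 ≥ (1−c)∫u², impossible since c < 1; so 1−α > 0. By the sharp Poincaré inequality on H^1_0 of an interval of length L, ∫(u')² ≥ (π/L)²∫u² with equality for the first sine mode sin(π(x−x₀)/L) (x₀ the left endpoint), so the inequality holds for all u iff (1−α)(π/L)² ≥ α − c, i.e. α ≤ ((π/L)² + c)/((π/L)² + 1) = (1 + c(L/π)²)/(1 + (L/π)²). (Direct route, valid since c ≤ 0: Poincaré gives c∫u² ≥ c(L/π)²∫(u')², so a(u,u) ≥ (1 + c(L/π)²)∫(u')², while ||u||_{H^1}² ≤ (1 + (L/π)²)∫(u')²; dividing yields the same α.) With (π/L)² = π^2 and c = -16/3, the largest admissible constant is α = ((π/L)² + c)/((π/L)² + 1).
Simplifying, α = (-16/3 + π^2)/(1 + π^2).


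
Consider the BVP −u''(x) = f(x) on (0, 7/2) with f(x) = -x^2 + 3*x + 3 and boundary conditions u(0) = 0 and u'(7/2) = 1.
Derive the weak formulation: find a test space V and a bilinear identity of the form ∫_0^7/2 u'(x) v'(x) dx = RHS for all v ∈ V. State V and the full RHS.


V = {v ∈ H^1(0, 7/2) : v(0) = 0} (test functions vanish at x = 0 where u is specified); weak form: ∫_0^7/2 u'v' dx = ∫_0^7/2 (-x^2 + 3*x + 3) v dx + v(7/2) for all v ∈ V.

Multiply both sides by a test function v and integrate from 0 to 7/2:
  ∫_0^7/2 −u''(x) v(x) dx = ∫_0^7/2 f(x) v(x) dx.
Integrate the LHS by parts once:
  ∫_0^7/2 −u'' v dx = −[u'(x) v(x)]_0^7/2 + ∫_0^7/2 u'(x) v'(x) dx.
Thus ∫_0^7/2 u'(x) v'(x) dx = ∫_0^7/2 f(x) v(x) dx + [u'(x) v(x)]_0^7/2.
Choose V so that boundary terms are either known or forced to vanish.
Mixed BC: u(0) = 0 (Dirichlet) and u'(7/2) = 1 (Neumann). Define V = {v ∈ H^1(0, 7/2) : v(0) = 0}. Then [u' v]_0^7/2 = u'(7/2)·v(7/2) − u'(0)·0 = v(7/2).
Weak formulation: find u (satisfying any essential BC) such that ∫_0^7/2 u'(x) v'(x) dx = ∫_0^7/2 f v dx + v(7/2) for all v ∈ V (Dirichlet at 0 absorbed into V; Neumann datum at x = 7/2 contributes the boundary term).
Substituting f(x) = -x^2 + 3*x + 3, the right-hand side is ∫_0^7/2 (-x^2 + 3*x + 3) v dx + v(7/2).


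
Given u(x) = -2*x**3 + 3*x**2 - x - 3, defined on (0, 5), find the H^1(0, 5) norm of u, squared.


||u||_{H^1}^2 = 1468825/42

The H^1 norm (squared) on an interval (0, L) is
  ||u||_{H^1}^2 = ∫_0^L u(x)^2 dx + ∫_0^L u'(x)^2 dx.
Compute u'(x) = -6*x**2 + 6*x - 1.
Then u(x)^2 = 4*x**6 - 12*x**5 + 13*x**4 + 6*x**3 - 17*x**2 + 6*x + 9 and u'(x)^2 = 36*x**4 - 72*x**3 + 48*x**2 - 12*x + 1.
Integrate each monomial from 0 to 5 using ∫_0^5 c·x^n dx = c·5^(n+1)/(n+1):
  ∫_0^5 u(x)^2 dx = ∫_0^5 (4*x^6 - 12*x^5 + 13*x^4 + 6*x^3 - 17*x^2 + 6*x + 9) dx. Term by term:
    ∫_0^5 4*x^6 dx = 312500/7;  ∫_0^5 -12*x^5 dx = -31250;  ∫_0^5 13*x^4 dx = 8125;
    ∫_0^5 6*x^3 dx = 1875/2;  ∫_0^5 -17*x^2 dx = -2125/3;  ∫_0^5 6*x dx = 75;
    ∫_0^5 9 dx = 45.
  Sum: 312500/7 − 31250 + 8125 + 1875/2 − 2125/3 + 75 + 45 = 918415/42.
  ∫_0^5 u'(x)^2 dx = ∫_0^5 (36*x^4 - 72*x^3 + 48*x^2 - 12*x + 1) dx. Term by term:
    ∫_0^5 36*x^4 dx = 22500;  ∫_0^5 -72*x^3 dx = -11250;  ∫_0^5 48*x^2 dx = 2000;
    ∫_0^5 -12*x dx = -150;  ∫_0^5 1 dx = 5.
  Sum: 22500 − 11250 + 2000 − 150 + 5 = 13105.
Adding: ||u||_{H^1}^2 = 918415/42 + 13105 = 1468825/42.


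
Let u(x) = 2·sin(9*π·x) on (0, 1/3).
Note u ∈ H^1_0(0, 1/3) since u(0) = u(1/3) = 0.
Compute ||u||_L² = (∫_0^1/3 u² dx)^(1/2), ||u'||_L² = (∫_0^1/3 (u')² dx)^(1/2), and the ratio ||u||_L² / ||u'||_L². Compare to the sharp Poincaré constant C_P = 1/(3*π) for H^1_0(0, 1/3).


||u||_L² / ||u'||_L² = 1/(9*π) < C_P = 1/(3*π).

u(x) = 2·sin(9*π·x), so u'(x) = 18*π*cos(9*π*x).
Writing u(x) = A·sin(kπx/L) with A = 2 and k = 3, use ∫_0^L sin²(kπx/L) dx = L/2 and ∫_0^L cos²(kπx/L) dx = L/2.
u² = 4·sin²(9*π·x) and (u')² = 324*π^2·cos²(9*π·x), and each of sin², cos² integrates to L/2 = 1/6 over (0, 1/3).
∫_0^1/3 u² dx = 2/3, so ||u||_L² = sqrt(6)/3.
∫_0^1/3 (u')² dx = 54*π^2, so ||u'||_L² = 3*sqrt(6)*π.
Ratio ||u||_L² / ||u'||_L² = 1/(9*π).
Sharp Poincaré constant on H^1_0(0, 1/3) is C_P = L/π = 1/(3*π), achieved by sin(3*π·x).
This is the k = 3 harmonic; the ratio L/(kπ) is strictly less than C_P = L/π, consistent with the sharp inequality ||u||_L² ≤ C_P ||u'||_L².


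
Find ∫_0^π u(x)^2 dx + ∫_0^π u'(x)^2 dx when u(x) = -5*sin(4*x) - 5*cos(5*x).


||u||_{H^1(0,π)}^2 = -10400/9 + 1075*π/2

u'(x) = 25*sin(5*x) - 20*cos(4*x).
Expand u² and (u')² and integrate term by term on (0, π), using: for integers n ≥ 1, ∫_0^π sin²(nx) dx = ∫_0^π cos²(nx) dx = π/2; for n ≠ n', ∫_0^π sin(nx)sin(n'x) dx = ∫_0^π cos(nx)cos(n'x) dx = 0; and by product-to-sum, ∫_0^π sin(nx)cos(n'x) dx = ½∫_0^π [sin((n+n')x) + sin((n−n')x)] dx, which is 0 when n+n' is even and 2n/(n²−n'²) when n+n' is odd (it need not vanish on (0, π)).
  u² squared terms: (-5)²·∫cos(5x)² dx = 25·π/2 = 25*π/2;  (-5)²·∫sin(4x)² dx = 25·π/2 = 25*π/2.
  u² cross terms: 2·(-5)·(-5)·∫cos(5x)·sin(4x) dx = 50·(-8/9) = -400/9.
  So ∫_0^π u² dx = 25*π/2 + 25*π/2 − 400/9 = -400/9 + 25*π.
  (u')² squared terms: (-20)²·∫cos(4x)² dx = 400·π/2 = 200*π;  (25)²·∫sin(5x)² dx = 625·π/2 = 625*π/2.
  (u')² cross terms: 2·(-20)·(25)·∫cos(4x)·sin(5x) dx = -1000·(10/9) = -10000/9.
  So ∫_0^π (u')² dx = 200*π + 625*π/2 − 10000/9 = -10000/9 + 1025*π/2.
||u||_{H^1}^2 = (-400/9 + 25*π) + (-10000/9 + 1025*π/2) = -10400/9 + 1075*π/2.


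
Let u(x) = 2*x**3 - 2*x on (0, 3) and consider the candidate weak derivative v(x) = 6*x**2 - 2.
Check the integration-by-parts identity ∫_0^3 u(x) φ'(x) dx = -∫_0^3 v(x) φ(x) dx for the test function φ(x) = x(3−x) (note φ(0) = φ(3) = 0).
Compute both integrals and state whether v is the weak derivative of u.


LHS = -639/10, RHS = -639/10. Yes, v = u' weakly.

u(x) = 2*x**3 - 2*x, classical derivative u'(x) = 6*x**2 - 2.
φ(x) = x(3−x), so φ'(x) = 3 - 2*x.
Note φ(0) = φ(3) = 0, so the boundary term u·φ vanishes.
LHS = ∫_0^3 u(x) φ'(x) dx = ∫_0^3 (-4*x^4 + 6*x^3 + 4*x^2 - 6*x) dx. Term by term:
  ∫_0^3 -4*x^4 dx = -972/5;  ∫_0^3 6*x^3 dx = 243/2;  ∫_0^3 4*x^2 dx = 36;
  ∫_0^3 -6*x dx = -27.
Sum: -972/5 + 243/2 + 36 − 27 = -639/10.
So LHS = -639/10.
∫_0^3 v(x) φ(x) dx = ∫_0^3 (-6*x^4 + 18*x^3 + 2*x^2 - 6*x) dx. Term by term:
  ∫_0^3 -6*x^4 dx = -1458/5;  ∫_0^3 18*x^3 dx = 729/2;  ∫_0^3 2*x^2 dx = 18;
  ∫_0^3 -6*x dx = -27.
Sum: -1458/5 + 729/2 + 18 − 27 = 639/10.
So RHS = -∫_0^3 v(x) φ(x) dx = -639/10.
LHS = RHS, so the identity holds for this test φ.
Moreover u is smooth here and v(x) = u'(x) = 6*x**2 - 2 pointwise, so the identity holds for every test function. Hence v is the weak derivative of u.


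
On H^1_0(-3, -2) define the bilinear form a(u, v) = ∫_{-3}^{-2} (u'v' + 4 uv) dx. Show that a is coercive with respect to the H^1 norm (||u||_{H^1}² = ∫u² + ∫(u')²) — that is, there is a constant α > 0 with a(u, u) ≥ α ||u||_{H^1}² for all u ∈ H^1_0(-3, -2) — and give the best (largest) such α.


α = 1

Coercivity of a(·,·) on H^1_0(-3, -2) means a(u, u) ≥ α ||u||_{H^1}² for every u ∈ H^1_0.
The interval has length L = 1, and Poincaré/coercivity depend only on L. Here a(u, u) = ∫(u')² + (4)·∫u².
Here c = 4 ≥ 1, so a(u,u) = ∫(u')² + c∫u² ≥ ∫(u')² + ∫u² = ||u||_{H^1}², i.e. α = 1 works. No larger α is possible: a(u,u) ≥ α||u||_{H^1}² means (1−α)∫(u')² ≥ (α−c)∫u², and for the modes u_n = sin(nπ(x−x₀)/L) (x₀ the left endpoint) one has ∫u_n²/∫(u_n')² = (L/(nπ))² → 0, so a(u_n,u_n)/||u_n||_{H^1}² → 1. Hence the optimal constant is α = 1.
Therefore α = 1.


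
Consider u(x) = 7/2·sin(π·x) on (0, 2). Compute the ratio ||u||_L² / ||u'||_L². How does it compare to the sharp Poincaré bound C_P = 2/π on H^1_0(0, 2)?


||u||_L² / ||u'||_L² = 1/π < C_P = 2/π.

u(x) = 7/2·sin(π·x), so u'(x) = 7*π*cos(π*x)/2.
Writing u(x) = A·sin(kπx/L) with A = 7/2 and k = 2, use ∫_0^L sin²(kπx/L) dx = L/2 and ∫_0^L cos²(kπx/L) dx = L/2.
u² = 49/4·sin²(π·x) and (u')² = 49*π^2/4·cos²(π·x), and each of sin², cos² integrates to L/2 = 1 over (0, 2).
∫_0^2 u² dx = 49/4, so ||u||_L² = 7/2.
∫_0^2 (u')² dx = 49*π^2/4, so ||u'||_L² = 7*π/2.
Ratio ||u||_L² / ||u'||_L² = 1/π.
Sharp Poincaré constant on H^1_0(0, 2) is C_P = L/π = 2/π, achieved by sin(π/2·x).
This is the k = 2 harmonic; the ratio L/(kπ) is strictly less than C_P = L/π, consistent with the sharp inequality ||u||_L² ≤ C_P ||u'||_L².


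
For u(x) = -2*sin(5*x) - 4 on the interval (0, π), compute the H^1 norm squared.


||u||_{H^1(0,π)}^2 = 32/5 + 68*π

u'(x) = -10*cos(5*x).
Expand u² and (u')² and integrate term by term on (0, π), using: for integers n ≥ 1, ∫_0^π sin²(nx) dx = ∫_0^π cos²(nx) dx = π/2; for n ≠ n', ∫_0^π sin(nx)sin(n'x) dx = ∫_0^π cos(nx)cos(n'x) dx = 0; and by product-to-sum, ∫_0^π sin(nx)cos(n'x) dx = ½∫_0^π [sin((n+n')x) + sin((n−n')x)] dx, which is 0 when n+n' is even and 2n/(n²−n'²) when n+n' is odd (it need not vanish on (0, π)). For the constant mode: ∫_0^π 1 dx = π, ∫_0^π cos(nx) dx = 0, ∫_0^π sin(nx) dx = (1−(−1)^n)/n.
  u² squared terms: (-4)²·∫1 dx = 16·π = 16*π;  (-2)²·∫sin(5x)² dx = 4·π/2 = 2*π.
  u² cross terms: 2·(-4)·(-2)·∫1·sin(5x) dx = 16·(2/5) = 32/5.
  So ∫_0^π u² dx = 16*π + 2*π + 32/5 = 32/5 + 18*π.
  (u')² squared terms: (-10)²·∫cos(5x)² dx = 100·π/2 = 50*π.
  So ∫_0^π (u')² dx = 50*π.
||u||_{H^1}^2 = (32/5 + 18*π) + (50*π) = 32/5 + 68*π.


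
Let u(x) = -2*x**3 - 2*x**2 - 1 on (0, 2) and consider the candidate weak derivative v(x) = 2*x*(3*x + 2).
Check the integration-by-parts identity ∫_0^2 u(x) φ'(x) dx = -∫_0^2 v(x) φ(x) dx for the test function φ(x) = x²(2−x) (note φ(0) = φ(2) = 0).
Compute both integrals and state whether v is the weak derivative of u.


LHS = 96/5, RHS = -96/5. No, v is not the weak derivative of u.

u(x) = -2*x**3 - 2*x**2 - 1, classical derivative u'(x) = -6*x**2 - 4*x.
φ(x) = x²(2−x), so φ'(x) = x*(4 - 3*x).
Note φ(0) = φ(2) = 0, so the boundary term u·φ vanishes.
LHS = ∫_0^2 u(x) φ'(x) dx = ∫_0^2 (6*x^5 - 2*x^4 - 8*x^3 + 3*x^2 - 4*x) dx. Term by term:
  ∫_0^2 6*x^5 dx = 64;  ∫_0^2 -2*x^4 dx = -64/5;  ∫_0^2 -8*x^3 dx = -32;
  ∫_0^2 3*x^2 dx = 8;  ∫_0^2 -4*x dx = -8.
Sum: 64 − 64/5 − 32 + 8 − 8 = 96/5.
So LHS = 96/5.
∫_0^2 v(x) φ(x) dx = ∫_0^2 (-6*x^5 + 8*x^4 + 8*x^3) dx. Term by term:
  ∫_0^2 -6*x^5 dx = -64;  ∫_0^2 8*x^4 dx = 256/5;  ∫_0^2 8*x^3 dx = 32.
Sum: -64 + 256/5 + 32 = 96/5.
So RHS = -∫_0^2 v(x) φ(x) dx = -96/5.
LHS − RHS = 192/5 ≠ 0, so the identity fails.
(For a valid weak derivative the identity must hold for EVERY test function, in particular this one. The failure shows v is NOT the weak derivative of u.)
Correct weak derivative would be u'(x) = -6*x**2 - 4*x.


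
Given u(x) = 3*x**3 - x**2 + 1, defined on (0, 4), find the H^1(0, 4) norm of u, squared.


||u||_{H^1}^2 = 3348388/105

The H^1 norm (squared) on an interval (0, L) is
  ||u||_{H^1}^2 = ∫_0^L u(x)^2 dx + ∫_0^L u'(x)^2 dx.
Compute u'(x) = 9*x**2 - 2*x.
Then u(x)^2 = 9*x**6 - 6*x**5 + x**4 + 6*x**3 - 2*x**2 + 1 and u'(x)^2 = 81*x**4 - 36*x**3 + 4*x**2.
Integrate each monomial from 0 to 4 using ∫_0^4 c·x^n dx = c·4^(n+1)/(n+1):
  ∫_0^4 u(x)^2 dx = ∫_0^4 (9*x^6 - 6*x^5 + x^4 + 6*x^3 - 2*x^2 + 1) dx. Term by term:
    ∫_0^4 9*x^6 dx = 147456/7;  ∫_0^4 -6*x^5 dx = -4096;  ∫_0^4 x^4 dx = 1024/5;
    ∫_0^4 6*x^3 dx = 384;  ∫_0^4 -2*x^2 dx = -128/3;  ∫_0^4 1 dx = 4.
  Sum: 147456/7 − 4096 + 1024/5 + 384 − 128/3 + 4 = 1839524/105.
  ∫_0^4 u'(x)^2 dx = ∫_0^4 (81*x^4 - 36*x^3 + 4*x^2) dx. Term by term:
    ∫_0^4 81*x^4 dx = 82944/5;  ∫_0^4 -36*x^3 dx = -2304;  ∫_0^4 4*x^2 dx = 256/3.
  Sum: 82944/5 − 2304 + 256/3 = 215552/15.
Adding: ||u||_{H^1}^2 = 1839524/105 + 215552/15 = 3348388/105.


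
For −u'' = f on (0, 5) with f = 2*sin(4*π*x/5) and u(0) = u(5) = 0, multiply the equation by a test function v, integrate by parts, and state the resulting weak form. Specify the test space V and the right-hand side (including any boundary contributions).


V = H^1_0(0, 5) (so v(0) = v(5) = 0); weak form: ∫_0^5 u'v' dx = ∫_0^5 (2*sin(4*π*x/5)) v dx for all v ∈ V.

Multiply both sides by a test function v and integrate from 0 to 5:
  ∫_0^5 −u''(x) v(x) dx = ∫_0^5 f(x) v(x) dx.
Integrate the LHS by parts once:
  ∫_0^5 −u'' v dx = −[u'(x) v(x)]_0^5 + ∫_0^5 u'(x) v'(x) dx.
Thus ∫_0^5 u'(x) v'(x) dx = ∫_0^5 f(x) v(x) dx + [u'(x) v(x)]_0^5.
Choose V so that boundary terms are either known or forced to vanish.
u is Dirichlet: u(0) = u(5) = 0. Let V = H^1_0(0, 5); then v(0) = v(5) = 0, and [u' v]_0^5 = 0.
Weak formulation: find u (satisfying any essential BC) such that ∫_0^5 u'(x) v'(x) dx = ∫_0^5 f v dx for all v ∈ V.
Substituting f(x) = 2*sin(4*π*x/5), the right-hand side is ∫_0^5 (2*sin(4*π*x/5)) v dx.


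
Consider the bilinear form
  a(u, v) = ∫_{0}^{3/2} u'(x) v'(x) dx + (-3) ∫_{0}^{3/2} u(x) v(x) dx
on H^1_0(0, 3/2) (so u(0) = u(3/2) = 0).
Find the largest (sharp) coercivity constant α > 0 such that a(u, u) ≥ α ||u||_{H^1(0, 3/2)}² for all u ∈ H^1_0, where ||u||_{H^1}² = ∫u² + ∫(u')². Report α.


α = (-27 + 4*π^2)/(9 + 4*π^2)

Coercivity of a(·,·) on H^1_0(0, 3/2) means a(u, u) ≥ α ||u||_{H^1}² for every u ∈ H^1_0.
The interval has length L = 3/2, and Poincaré/coercivity depend only on L. Here a(u, u) = ∫(u')² + (-3)·∫u².
Here c = -3 < 0 with |c| < (π/L)² = 4*π^2/9, so coercivity still holds. The condition a(u,u) ≥ α||u||_{H^1}² reads (1−α)∫(u')² ≥ (α−c)∫u². Any admissible α is ≤ 1 (rapidly oscillating u have ∫u²/∫(u')² → 0), and α = 1 would force 0 ≥ (1−c)∫u², impossible since c < 1; so 1−α > 0. By the sharp Poincaré inequality on H^1_0 of an interval of length L, ∫(u')² ≥ (π/L)²∫u² with equality for the first sine mode sin(π(x−x₀)/L) (x₀ the left endpoint), so the inequality holds for all u iff (1−α)(π/L)² ≥ α − c, i.e. α ≤ ((π/L)² + c)/((π/L)² + 1) = (1 + c(L/π)²)/(1 + (L/π)²). (Direct route, valid since c ≤ 0: Poincaré gives c∫u² ≥ c(L/π)²∫(u')², so a(u,u) ≥ (1 + c(L/π)²)∫(u')², while ||u||_{H^1}² ≤ (1 + (L/π)²)∫(u')²; dividing yields the same α.) With (π/L)² = 4*π^2/9 and c = -3, the largest admissible constant is α = ((π/L)² + c)/((π/L)² + 1).
Simplifying, α = (-27 + 4*π^2)/(9 + 4*π^2).


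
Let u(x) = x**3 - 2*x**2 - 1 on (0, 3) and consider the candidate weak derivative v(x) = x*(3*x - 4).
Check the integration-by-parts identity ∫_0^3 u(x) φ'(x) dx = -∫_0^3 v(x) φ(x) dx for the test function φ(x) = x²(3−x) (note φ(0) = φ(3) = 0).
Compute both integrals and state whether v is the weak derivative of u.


LHS = -243/10, RHS = -243/10. Yes, v = u' weakly.

u(x) = x**3 - 2*x**2 - 1, classical derivative u'(x) = 3*x**2 - 4*x.
φ(x) = x²(3−x), so φ'(x) = 3*x*(2 - x).
Note φ(0) = φ(3) = 0, so the boundary term u·φ vanishes.
LHS = ∫_0^3 u(x) φ'(x) dx = ∫_0^3 (-3*x^5 + 12*x^4 - 12*x^3 + 3*x^2 - 6*x) dx. Term by term:
  ∫_0^3 -3*x^5 dx = -729/2;  ∫_0^3 12*x^4 dx = 2916/5;  ∫_0^3 -12*x^3 dx = -243;
  ∫_0^3 3*x^2 dx = 27;  ∫_0^3 -6*x dx = -27.
Sum: -729/2 + 2916/5 − 243 + 27 − 27 = -243/10.
So LHS = -243/10.
∫_0^3 v(x) φ(x) dx = ∫_0^3 (-3*x^5 + 13*x^4 - 12*x^3) dx. Term by term:
  ∫_0^3 -3*x^5 dx = -729/2;  ∫_0^3 13*x^4 dx = 3159/5;  ∫_0^3 -12*x^3 dx = -243.
Sum: -729/2 + 3159/5 − 243 = 243/10.
So RHS = -∫_0^3 v(x) φ(x) dx = -243/10.
LHS = RHS, so the identity holds for this test φ.
Moreover u is smooth here and v(x) = u'(x) = 3*x**2 - 4*x pointwise, so the identity holds for every test function. Hence v is the weak derivative of u.


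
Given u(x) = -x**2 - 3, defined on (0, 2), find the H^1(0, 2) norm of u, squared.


||u||_{H^1}^2 = 766/15

The H^1 norm (squared) on an interval (0, L) is
  ||u||_{H^1}^2 = ∫_0^L u(x)^2 dx + ∫_0^L u'(x)^2 dx.
Compute u'(x) = -2*x.
Then u(x)^2 = x**4 + 6*x**2 + 9 and u'(x)^2 = 4*x**2.
Integrate each monomial from 0 to 2 using ∫_0^2 c·x^n dx = c·2^(n+1)/(n+1):
  ∫_0^2 u(x)^2 dx = ∫_0^2 (x^4 + 6*x^2 + 9) dx. Term by term:
    ∫_0^2 x^4 dx = 32/5;  ∫_0^2 6*x^2 dx = 16;  ∫_0^2 9 dx = 18.
  Sum: 32/5 + 16 + 18 = 202/5.
  ∫_0^2 u'(x)^2 dx = ∫_0^2 (4*x^2) dx. Term by term:
    ∫_0^2 4*x^2 dx = 32/3.
Adding: ||u||_{H^1}^2 = 202/5 + 32/3 = 766/15.


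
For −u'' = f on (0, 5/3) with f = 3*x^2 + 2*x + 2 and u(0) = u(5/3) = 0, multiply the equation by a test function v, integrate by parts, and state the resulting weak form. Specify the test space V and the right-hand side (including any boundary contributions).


V = H^1_0(0, 5/3) (so v(0) = v(5/3) = 0); weak form: ∫_0^5/3 u'v' dx = ∫_0^5/3 (3*x^2 + 2*x + 2) v dx for all v ∈ V.

Multiply both sides by a test function v and integrate from 0 to 5/3:
  ∫_0^5/3 −u''(x) v(x) dx = ∫_0^5/3 f(x) v(x) dx.
Integrate the LHS by parts once:
  ∫_0^5/3 −u'' v dx = −[u'(x) v(x)]_0^5/3 + ∫_0^5/3 u'(x) v'(x) dx.
Thus ∫_0^5/3 u'(x) v'(x) dx = ∫_0^5/3 f(x) v(x) dx + [u'(x) v(x)]_0^5/3.
Choose V so that boundary terms are either known or forced to vanish.
u is Dirichlet: u(0) = u(5/3) = 0. Let V = H^1_0(0, 5/3); then v(0) = v(5/3) = 0, and [u' v]_0^5/3 = 0.
Weak formulation: find u (satisfying any essential BC) such that ∫_0^5/3 u'(x) v'(x) dx = ∫_0^5/3 f v dx for all v ∈ V.
Substituting f(x) = 3*x^2 + 2*x + 2, the right-hand side is ∫_0^5/3 (3*x^2 + 2*x + 2) v dx.


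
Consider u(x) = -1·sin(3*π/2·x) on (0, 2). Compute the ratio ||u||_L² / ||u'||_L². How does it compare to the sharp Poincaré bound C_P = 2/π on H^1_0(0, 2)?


||u||_L² / ||u'||_L² = 2/(3*π) < C_P = 2/π.

u(x) = -1·sin(3*π/2·x), so u'(x) = -3*π*cos(3*π*x/2)/2.
Writing u(x) = A·sin(kπx/L) with A = -1 and k = 3, use ∫_0^L sin²(kπx/L) dx = L/2 and ∫_0^L cos²(kπx/L) dx = L/2.
u² = 1·sin²(3*π/2·x) and (u')² = 9*π^2/4·cos²(3*π/2·x), and each of sin², cos² integrates to L/2 = 1 over (0, 2).
∫_0^2 u² dx = 1, so ||u||_L² = 1.
∫_0^2 (u')² dx = 9*π^2/4, so ||u'||_L² = 3*π/2.
Ratio ||u||_L² / ||u'||_L² = 2/(3*π).
Sharp Poincaré constant on H^1_0(0, 2) is C_P = L/π = 2/π, achieved by sin(π/2·x).
This is the k = 3 harmonic; the ratio L/(kπ) is strictly less than C_P = L/π, consistent with the sharp inequality ||u||_L² ≤ C_P ||u'||_L².


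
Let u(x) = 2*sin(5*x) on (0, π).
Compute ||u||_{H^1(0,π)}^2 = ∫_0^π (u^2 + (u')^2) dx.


||u||_{H^1(0,π)}^2 = 52*π

u'(x) = 10*cos(5*x).
Expand u² and (u')² and integrate term by term on (0, π), using: for integers n ≥ 1, ∫_0^π sin²(nx) dx = ∫_0^π cos²(nx) dx = π/2; for n ≠ n', ∫_0^π sin(nx)sin(n'x) dx = ∫_0^π cos(nx)cos(n'x) dx = 0; and by product-to-sum, ∫_0^π sin(nx)cos(n'x) dx = ½∫_0^π [sin((n+n')x) + sin((n−n')x)] dx, which is 0 when n+n' is even and 2n/(n²−n'²) when n+n' is odd (it need not vanish on (0, π)).
  u² squared terms: (2)²·∫sin(5x)² dx = 4·π/2 = 2*π.
  So ∫_0^π u² dx = 2*π.
  (u')² squared terms: (10)²·∫cos(5x)² dx = 100·π/2 = 50*π.
  So ∫_0^π (u')² dx = 50*π.
||u||_{H^1}^2 = (2*π) + (50*π) = 52*π.


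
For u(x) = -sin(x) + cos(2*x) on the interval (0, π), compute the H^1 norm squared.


||u||_{H^1(0,π)}^2 = 20/3 + 7*π/2

u'(x) = -2*sin(2*x) - cos(x).
Expand u² and (u')² and integrate term by term on (0, π), using: for integers n ≥ 1, ∫_0^π sin²(nx) dx = ∫_0^π cos²(nx) dx = π/2; for n ≠ n', ∫_0^π sin(nx)sin(n'x) dx = ∫_0^π cos(nx)cos(n'x) dx = 0; and by product-to-sum, ∫_0^π sin(nx)cos(n'x) dx = ½∫_0^π [sin((n+n')x) + sin((n−n')x)] dx, which is 0 when n+n' is even and 2n/(n²−n'²) when n+n' is odd (it need not vanish on (0, π)).
  u² squared terms: (-1)²·∫sin(x)² dx = 1·π/2 = π/2;  (1)²·∫cos(2x)² dx = 1·π/2 = π/2.
  u² cross terms: 2·(-1)·(1)·∫sin(x)·cos(2x) dx = -2·(-2/3) = 4/3.
  So ∫_0^π u² dx = π/2 + π/2 + 4/3 = 4/3 + π.
  (u')² squared terms: (-1)²·∫cos(x)² dx = 1·π/2 = π/2;  (-2)²·∫sin(2x)² dx = 4·π/2 = 2*π.
  (u')² cross terms: 2·(-1)·(-2)·∫cos(x)·sin(2x) dx = 4·(4/3) = 16/3.
  So ∫_0^π (u')² dx = π/2 + 2*π + 16/3 = 16/3 + 5*π/2.
||u||_{H^1}^2 = (4/3 + π) + (16/3 + 5*π/2) = 20/3 + 7*π/2.


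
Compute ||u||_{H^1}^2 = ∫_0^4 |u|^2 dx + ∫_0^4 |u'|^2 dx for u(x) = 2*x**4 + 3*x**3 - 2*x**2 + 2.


||u||_{H^1}^2 = 144694448/315

The H^1 norm (squared) on an interval (0, L) is
  ||u||_{H^1}^2 = ∫_0^L u(x)^2 dx + ∫_0^L u'(x)^2 dx.
Compute u'(x) = 8*x**3 + 9*x**2 - 4*x.
Then u(x)^2 = 4*x**8 + 12*x**7 + x**6 - 12*x**5 + 12*x**4 + 12*x**3 - 8*x**2 + 4 and u'(x)^2 = 64*x**6 + 144*x**5 + 17*x**4 - 72*x**3 + 16*x**2.
Integrate each monomial from 0 to 4 using ∫_0^4 c·x^n dx = c·4^(n+1)/(n+1):
  ∫_0^4 u(x)^2 dx = ∫_0^4 (4*x^8 + 12*x^7 + x^6 - 12*x^5 + 12*x^4 + 12*x^3 - 8*x^2 + 4) dx. Term by term:
    ∫_0^4 4*x^8 dx = 1048576/9;  ∫_0^4 12*x^7 dx = 98304;  ∫_0^4 x^6 dx = 16384/7;
    ∫_0^4 -12*x^5 dx = -8192;  ∫_0^4 12*x^4 dx = 12288/5;  ∫_0^4 12*x^3 dx = 768;
    ∫_0^4 -8*x^2 dx = -512/3;  ∫_0^4 4 dx = 16.
  Sum: 1048576/9 + 98304 + 16384/7 − 8192 + 12288/5 + 768 − 512/3 + 16 = 66790064/315.
  ∫_0^4 u'(x)^2 dx = ∫_0^4 (64*x^6 + 144*x^5 + 17*x^4 - 72*x^3 + 16*x^2) dx. Term by term:
    ∫_0^4 64*x^6 dx = 1048576/7;  ∫_0^4 144*x^5 dx = 98304;  ∫_0^4 17*x^4 dx = 17408/5;
    ∫_0^4 -72*x^3 dx = -4608;  ∫_0^4 16*x^2 dx = 1024/3.
  Sum: 1048576/7 + 98304 + 17408/5 − 4608 + 1024/3 = 25968128/105.
Adding: ||u||_{H^1}^2 = 66790064/315 + 25968128/105 = 144694448/315.


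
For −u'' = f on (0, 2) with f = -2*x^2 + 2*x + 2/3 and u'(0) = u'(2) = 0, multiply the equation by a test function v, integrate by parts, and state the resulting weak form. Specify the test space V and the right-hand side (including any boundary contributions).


V = H^1(0, 2) (no boundary constraint on v; u is determined up to an additive constant); weak form: ∫_0^2 u'v' dx = ∫_0^2 (-2*x^2 + 2*x + 2/3) v dx for all v ∈ V.

Multiply both sides by a test function v and integrate from 0 to 2:
  ∫_0^2 −u''(x) v(x) dx = ∫_0^2 f(x) v(x) dx.
Integrate the LHS by parts once:
  ∫_0^2 −u'' v dx = −[u'(x) v(x)]_0^2 + ∫_0^2 u'(x) v'(x) dx.
Thus ∫_0^2 u'(x) v'(x) dx = ∫_0^2 f(x) v(x) dx + [u'(x) v(x)]_0^2.
Choose V so that boundary terms are either known or forced to vanish.
u has homogeneous Neumann: u'(0) = u'(2) = 0. So [u' v]_0^2 = 0·v(2) − 0·v(0) = 0 for any v; take V = H^1(0, 2).
Weak formulation: find u (satisfying any essential BC) such that ∫_0^2 u'(x) v'(x) dx = ∫_0^2 f v dx for all v ∈ V (homogeneous Neumann, so boundary terms vanish).
Substituting f(x) = -2*x^2 + 2*x + 2/3, the right-hand side is ∫_0^2 (-2*x^2 + 2*x + 2/3) v dx.
Compatibility check (pure Neumann): taking v ≡ 1 ∈ V gives 0 = ∫_0^2 f dx + (0) − (0), i.e. ∫_0^2 f dx must equal u'(0) − u'(2) = 0. Indeed ∫_0^2 (-2*x^2 + 2*x + 2/3) dx = 0, so the data are compatible. The solution is then unique only up to an additive constant (fix it e.g. by requiring ∫_0^2 u dx = 0).


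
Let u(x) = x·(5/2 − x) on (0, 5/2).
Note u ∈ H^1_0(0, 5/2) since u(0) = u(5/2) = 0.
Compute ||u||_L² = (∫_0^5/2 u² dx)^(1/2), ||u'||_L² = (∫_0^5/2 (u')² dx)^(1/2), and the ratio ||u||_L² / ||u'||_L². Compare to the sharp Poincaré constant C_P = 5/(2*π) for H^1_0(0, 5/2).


||u||_L² / ||u'||_L² = sqrt(10)/4 < C_P = 5/(2*π).

u(x) = x·(5/2 − x), so u'(x) = 5/2 - 2*x.
u(x) = x·(5/2 − x) vanishes at x = 0 and x = 5/2, so u ∈ H^1_0(0, 5/2). Differentiate via the product rule and integrate the resulting polynomials term by term.
  ∫_0^5/2 u² dx = ∫_0^5/2 (x^4 - 5*x^3 + 25*x^2/4) dx. Term by term:
    ∫_0^5/2 x^4 dx = 625/32;  ∫_0^5/2 -5*x^3 dx = -3125/64;  ∫_0^5/2 25*x^2/4 dx = 3125/96.
  Sum: 625/32 − 3125/64 + 3125/96 = 625/192.
  ∫_0^5/2 (u')² dx = ∫_0^5/2 (4*x^2 - 10*x + 25/4) dx. Term by term:
    ∫_0^5/2 4*x^2 dx = 125/6;  ∫_0^5/2 -10*x dx = -125/4;  ∫_0^5/2 25/4 dx = 125/8.
  Sum: 125/6 − 125/4 + 125/8 = 125/24.
∫_0^5/2 u² dx = 625/192, so ||u||_L² = 25*sqrt(3)/24.
∫_0^5/2 (u')² dx = 125/24, so ||u'||_L² = 5*sqrt(30)/12.
Ratio ||u||_L² / ||u'||_L² = sqrt(10)/4.
Sharp Poincaré constant on H^1_0(0, 5/2) is C_P = L/π = 5/(2*π), achieved by sin(2*π/5·x).
A polynomial bump cannot attain the sharp Poincaré constant (only the first sine eigenfunction does), so the ratio is strictly less than C_P, consistent with ||u||_L² ≤ C_P ||u'||_L².


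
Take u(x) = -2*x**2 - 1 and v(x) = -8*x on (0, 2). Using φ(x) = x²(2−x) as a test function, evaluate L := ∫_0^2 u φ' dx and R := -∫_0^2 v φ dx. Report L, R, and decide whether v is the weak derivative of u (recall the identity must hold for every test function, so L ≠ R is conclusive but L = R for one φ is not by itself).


LHS = 32/5, RHS = 64/5. No, v is not the weak derivative of u.

u(x) = -2*x**2 - 1, classical derivative u'(x) = -4*x.
φ(x) = x²(2−x), so φ'(x) = x*(4 - 3*x).
Note φ(0) = φ(2) = 0, so the boundary term u·φ vanishes.
LHS = ∫_0^2 u(x) φ'(x) dx = ∫_0^2 (6*x^4 - 8*x^3 + 3*x^2 - 4*x) dx. Term by term:
  ∫_0^2 6*x^4 dx = 192/5;  ∫_0^2 -8*x^3 dx = -32;  ∫_0^2 3*x^2 dx = 8;
  ∫_0^2 -4*x dx = -8.
Sum: 192/5 − 32 + 8 − 8 = 32/5.
So LHS = 32/5.
∫_0^2 v(x) φ(x) dx = ∫_0^2 (8*x^4 - 16*x^3) dx. Term by term:
  ∫_0^2 8*x^4 dx = 256/5;  ∫_0^2 -16*x^3 dx = -64.
Sum: 256/5 − 64 = -64/5.
So RHS = -∫_0^2 v(x) φ(x) dx = 64/5.
LHS − RHS = -32/5 ≠ 0, so the identity fails.
(For a valid weak derivative the identity must hold for EVERY test function, in particular this one. The failure shows v is NOT the weak derivative of u.)
Correct weak derivative would be u'(x) = -4*x.
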